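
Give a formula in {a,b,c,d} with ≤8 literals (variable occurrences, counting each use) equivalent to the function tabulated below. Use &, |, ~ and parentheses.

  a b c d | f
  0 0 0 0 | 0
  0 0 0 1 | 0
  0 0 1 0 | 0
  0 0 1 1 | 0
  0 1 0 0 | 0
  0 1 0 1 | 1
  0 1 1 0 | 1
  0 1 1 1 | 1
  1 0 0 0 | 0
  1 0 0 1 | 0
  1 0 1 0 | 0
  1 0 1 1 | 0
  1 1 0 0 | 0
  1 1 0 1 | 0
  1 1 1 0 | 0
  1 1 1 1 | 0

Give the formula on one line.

(((d | (a | c)) & b) & ~a)

  (a | c) = 0011001111111111
  (d | (a | c)) = 0111011111111111
  ((d | (a | c)) & b) = 0000011100001111
  ~a = 1111111100000000
  (((d | (a | c)) & b) & ~a) = 0000011100000000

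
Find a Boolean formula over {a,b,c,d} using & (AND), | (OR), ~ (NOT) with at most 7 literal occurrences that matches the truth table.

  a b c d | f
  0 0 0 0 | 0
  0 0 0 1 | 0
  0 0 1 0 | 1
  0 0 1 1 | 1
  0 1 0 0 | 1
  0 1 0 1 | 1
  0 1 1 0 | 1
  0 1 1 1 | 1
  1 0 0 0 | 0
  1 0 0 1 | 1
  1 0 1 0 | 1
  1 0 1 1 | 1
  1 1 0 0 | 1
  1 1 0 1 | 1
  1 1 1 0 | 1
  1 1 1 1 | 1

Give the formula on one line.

(b | ((a & d) | c))

  (a & d) = 0000000001010101
  ((a & d) | c) = 0011001101110111
  (b | ((a & d) | c)) = 0011111101111111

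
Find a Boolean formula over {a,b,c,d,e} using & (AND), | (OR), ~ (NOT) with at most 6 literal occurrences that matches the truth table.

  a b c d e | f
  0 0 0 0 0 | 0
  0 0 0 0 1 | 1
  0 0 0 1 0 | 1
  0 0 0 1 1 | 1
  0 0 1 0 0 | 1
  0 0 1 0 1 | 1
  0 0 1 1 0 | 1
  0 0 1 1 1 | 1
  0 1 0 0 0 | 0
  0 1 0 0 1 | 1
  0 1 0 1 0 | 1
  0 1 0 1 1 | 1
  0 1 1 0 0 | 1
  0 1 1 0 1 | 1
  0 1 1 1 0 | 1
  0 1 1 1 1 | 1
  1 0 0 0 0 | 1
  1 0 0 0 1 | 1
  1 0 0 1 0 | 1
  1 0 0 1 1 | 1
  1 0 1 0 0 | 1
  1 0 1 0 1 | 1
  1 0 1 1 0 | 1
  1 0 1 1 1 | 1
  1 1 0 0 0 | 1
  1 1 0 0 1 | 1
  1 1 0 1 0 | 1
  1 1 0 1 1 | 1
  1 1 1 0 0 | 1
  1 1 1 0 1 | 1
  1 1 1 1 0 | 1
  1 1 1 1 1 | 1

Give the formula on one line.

(e | ((c | a) | (c | d)))

  (c | a) = 00001111000011111111111111111111
  (c | d) = 00111111001111110011111100111111
  ((c | a) | (c | d)) = 00111111001111111111111111111111
  (e | ((c | a) | (c | d))) = 01111111011111111111111111111111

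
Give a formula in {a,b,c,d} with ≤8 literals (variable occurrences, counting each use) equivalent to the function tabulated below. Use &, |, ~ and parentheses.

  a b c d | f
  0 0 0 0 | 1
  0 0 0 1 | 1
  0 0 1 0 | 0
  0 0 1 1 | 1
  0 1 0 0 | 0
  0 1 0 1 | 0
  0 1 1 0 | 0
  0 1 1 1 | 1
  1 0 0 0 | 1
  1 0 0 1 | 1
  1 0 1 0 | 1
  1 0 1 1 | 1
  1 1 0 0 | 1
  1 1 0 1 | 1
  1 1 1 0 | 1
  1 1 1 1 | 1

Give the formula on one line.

  (c & d) = 0001000100010001
  ((c & d) | a) = 0001000111111111
  ~c = 1100110011001100
  (a | ~c) = 1100110011111111
  ~b = 1111000011110000
  ((a | ~c) & ~b) = 1100000011110000
  (((c & d) | a) | ((a | ~c) & ~b)) = 1101000111111111

(((c & d) | a) | ((a | ~c) & ~b))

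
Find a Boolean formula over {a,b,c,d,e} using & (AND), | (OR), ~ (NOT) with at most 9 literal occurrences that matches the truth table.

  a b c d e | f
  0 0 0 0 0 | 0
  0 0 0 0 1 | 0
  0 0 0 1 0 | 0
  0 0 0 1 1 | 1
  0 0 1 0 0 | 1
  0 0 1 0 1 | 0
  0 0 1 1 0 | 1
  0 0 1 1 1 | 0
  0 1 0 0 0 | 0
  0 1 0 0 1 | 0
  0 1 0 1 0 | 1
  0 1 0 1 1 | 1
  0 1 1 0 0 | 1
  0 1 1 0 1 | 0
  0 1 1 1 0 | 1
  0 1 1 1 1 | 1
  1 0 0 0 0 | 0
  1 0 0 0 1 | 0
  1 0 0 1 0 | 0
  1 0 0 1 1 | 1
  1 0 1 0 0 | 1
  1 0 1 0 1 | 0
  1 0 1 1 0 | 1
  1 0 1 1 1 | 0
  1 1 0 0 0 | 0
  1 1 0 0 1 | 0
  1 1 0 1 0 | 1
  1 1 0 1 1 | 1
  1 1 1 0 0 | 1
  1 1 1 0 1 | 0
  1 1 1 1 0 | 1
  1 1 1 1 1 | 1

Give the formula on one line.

  ~c = 11110000111100001111000011110000
  (~c & e) = 01010000010100000101000001010000
  (b | (~c & e)) = 01010000111111110101000011111111
  ((b | (~c & e)) & d) = 00010000001100110001000000110011
  ~a = 11111111111111110000000000000000
  (d & b) = 00000000001100110000000000110011
  (~a & (d & b)) = 00000000001100110000000000000000
  ((~a & (d & b)) | c) = 00001111001111110000111100001111
  ~e = 10101010101010101010101010101010
  (((~a & (d & b)) | c) & ~e) = 00001010001010100000101000001010
  (((b | (~c & e)) & d) | (((~a & (d & b)) | c) & ~e)) = 00011010001110110001101000111011

(((b | (~c & e)) & d) | (((~a & (d & b)) | c) & ~e))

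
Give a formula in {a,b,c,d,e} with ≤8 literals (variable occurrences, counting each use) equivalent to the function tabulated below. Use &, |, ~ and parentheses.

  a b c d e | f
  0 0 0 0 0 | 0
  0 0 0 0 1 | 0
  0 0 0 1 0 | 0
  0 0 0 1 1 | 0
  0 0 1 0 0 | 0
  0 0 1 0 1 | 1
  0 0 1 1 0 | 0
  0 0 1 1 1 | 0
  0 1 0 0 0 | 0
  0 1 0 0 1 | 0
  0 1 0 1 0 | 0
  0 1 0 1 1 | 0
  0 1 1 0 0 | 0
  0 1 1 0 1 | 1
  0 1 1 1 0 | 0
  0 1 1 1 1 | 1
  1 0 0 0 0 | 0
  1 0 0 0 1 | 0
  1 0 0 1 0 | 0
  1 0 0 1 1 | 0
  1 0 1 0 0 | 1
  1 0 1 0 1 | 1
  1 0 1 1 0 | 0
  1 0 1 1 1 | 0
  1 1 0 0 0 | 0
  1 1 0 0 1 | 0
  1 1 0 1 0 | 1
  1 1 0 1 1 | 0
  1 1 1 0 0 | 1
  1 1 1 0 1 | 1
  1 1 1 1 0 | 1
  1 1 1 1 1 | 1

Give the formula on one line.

  (e | a) = 01010101010101011111111111111111
  ~e = 10101010101010101010101010101010
  (~e & d) = 00100010001000100010001000100010
  ((~e & d) | c) = 00101111001011110010111100101111
  ~d = 11001100110011001100110011001100
  (~d | b) = 11001100111111111100110011111111
  (((~e & d) | c) & (~d | b)) = 00001100001011110000110000101111
  ((e | a) & (((~e & d) | c) & (~d | b))) = 00000100000001010000110000101111

((e | a) & (((~e & d) | c) & (~d | b)))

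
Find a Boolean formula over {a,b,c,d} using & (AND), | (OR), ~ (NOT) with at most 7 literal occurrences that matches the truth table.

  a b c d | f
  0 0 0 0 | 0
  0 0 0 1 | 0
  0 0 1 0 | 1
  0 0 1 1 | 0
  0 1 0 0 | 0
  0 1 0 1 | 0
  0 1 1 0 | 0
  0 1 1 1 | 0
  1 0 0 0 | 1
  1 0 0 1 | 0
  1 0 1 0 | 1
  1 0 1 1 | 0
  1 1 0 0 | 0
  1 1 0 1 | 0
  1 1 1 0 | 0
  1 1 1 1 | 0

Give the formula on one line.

((~b & ~d) & (((c | a) & ~c) | c))

  ~b = 1111000011110000
  ~d = 1010101010101010
  (~b & ~d) = 1010000010100000
  (c | a) = 0011001111111111
  ~c = 1100110011001100
  ((c | a) & ~c) = 0000000011001100
  (((c | a) & ~c) | c) = 0011001111111111
  ((~b & ~d) & (((c | a) & ~c) | c)) = 0010000010100000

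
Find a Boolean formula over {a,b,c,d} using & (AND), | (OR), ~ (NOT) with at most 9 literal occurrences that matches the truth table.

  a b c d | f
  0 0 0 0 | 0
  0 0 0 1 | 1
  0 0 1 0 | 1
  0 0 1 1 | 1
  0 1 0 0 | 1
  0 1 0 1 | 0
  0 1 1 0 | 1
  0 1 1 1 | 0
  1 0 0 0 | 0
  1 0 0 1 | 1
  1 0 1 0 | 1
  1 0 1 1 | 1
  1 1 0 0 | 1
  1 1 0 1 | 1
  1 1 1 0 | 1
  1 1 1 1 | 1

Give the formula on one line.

(((c | b) & (~d | a)) | (~b & d))

  (c | b) = 0011111100111111
  ~d = 1010101010101010
  (~d | a) = 1010101011111111
  ((c | b) & (~d | a)) = 0010101000111111
  ~b = 1111000011110000
  (~b & d) = 0101000001010000
  (((c | b) & (~d | a)) | (~b & d)) = 0111101001111111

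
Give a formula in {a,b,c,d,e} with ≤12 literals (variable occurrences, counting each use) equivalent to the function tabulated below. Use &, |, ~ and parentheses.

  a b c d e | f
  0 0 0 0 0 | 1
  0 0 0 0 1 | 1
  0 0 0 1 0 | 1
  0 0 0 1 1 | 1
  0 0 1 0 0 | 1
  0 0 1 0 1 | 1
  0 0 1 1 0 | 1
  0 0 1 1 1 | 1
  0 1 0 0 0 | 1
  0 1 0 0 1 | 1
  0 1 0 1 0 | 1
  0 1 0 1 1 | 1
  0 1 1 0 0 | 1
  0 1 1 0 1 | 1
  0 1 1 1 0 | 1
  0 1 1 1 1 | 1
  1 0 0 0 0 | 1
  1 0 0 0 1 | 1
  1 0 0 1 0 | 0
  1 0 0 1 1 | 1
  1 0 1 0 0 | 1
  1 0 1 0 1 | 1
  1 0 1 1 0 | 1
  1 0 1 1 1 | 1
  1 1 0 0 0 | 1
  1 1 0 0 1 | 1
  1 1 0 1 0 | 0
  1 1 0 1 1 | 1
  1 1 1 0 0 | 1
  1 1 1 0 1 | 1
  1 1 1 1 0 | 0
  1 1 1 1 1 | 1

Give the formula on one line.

((((e & a) | ~d) & a) | ((c & ~b) | (~a | (c & e))))

  (e & a) = 00000000000000000101010101010101
  ~d = 11001100110011001100110011001100
  ((e & a) | ~d) = 11001100110011001101110111011101
  (((e & a) | ~d) & a) = 00000000000000001101110111011101
  ~b = 11111111000000001111111100000000
  (c & ~b) = 00001111000000000000111100000000
  ~a = 11111111111111110000000000000000
  (c & e) = 00000101000001010000010100000101
  (~a | (c & e)) = 11111111111111110000010100000101
  ((c & ~b) | (~a | (c & e))) = 11111111111111110000111100000101
  ((((e & a) | ~d) & a) | ((c & ~b) | (~a | (c & e)))) = 11111111111111111101111111011101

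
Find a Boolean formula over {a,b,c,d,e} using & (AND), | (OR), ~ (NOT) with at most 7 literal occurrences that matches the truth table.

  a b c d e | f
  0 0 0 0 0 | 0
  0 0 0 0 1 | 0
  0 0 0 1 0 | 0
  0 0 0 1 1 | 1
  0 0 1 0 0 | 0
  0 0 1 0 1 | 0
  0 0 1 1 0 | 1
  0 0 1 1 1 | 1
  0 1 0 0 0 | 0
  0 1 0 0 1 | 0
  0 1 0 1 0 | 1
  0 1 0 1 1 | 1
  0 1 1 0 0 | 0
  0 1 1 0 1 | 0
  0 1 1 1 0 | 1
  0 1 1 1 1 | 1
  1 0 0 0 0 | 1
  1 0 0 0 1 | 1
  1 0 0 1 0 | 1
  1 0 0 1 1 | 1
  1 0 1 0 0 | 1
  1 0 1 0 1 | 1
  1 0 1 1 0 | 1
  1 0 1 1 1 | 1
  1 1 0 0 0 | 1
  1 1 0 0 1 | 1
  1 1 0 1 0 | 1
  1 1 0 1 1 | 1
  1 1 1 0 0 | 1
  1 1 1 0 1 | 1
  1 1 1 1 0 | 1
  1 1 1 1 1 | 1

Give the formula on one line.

  (b | e) = 01010101111111110101010111111111
  ((b | e) | c) = 01011111111111110101111111111111
  (((b | e) | c) | a) = 01011111111111111111111111111111
  (d & (((b | e) | c) | a)) = 00010011001100110011001100110011
  ((d & (((b | e) | c) | a)) | a) = 00010011001100111111111111111111

((d & (((b | e) | c) | a)) | a)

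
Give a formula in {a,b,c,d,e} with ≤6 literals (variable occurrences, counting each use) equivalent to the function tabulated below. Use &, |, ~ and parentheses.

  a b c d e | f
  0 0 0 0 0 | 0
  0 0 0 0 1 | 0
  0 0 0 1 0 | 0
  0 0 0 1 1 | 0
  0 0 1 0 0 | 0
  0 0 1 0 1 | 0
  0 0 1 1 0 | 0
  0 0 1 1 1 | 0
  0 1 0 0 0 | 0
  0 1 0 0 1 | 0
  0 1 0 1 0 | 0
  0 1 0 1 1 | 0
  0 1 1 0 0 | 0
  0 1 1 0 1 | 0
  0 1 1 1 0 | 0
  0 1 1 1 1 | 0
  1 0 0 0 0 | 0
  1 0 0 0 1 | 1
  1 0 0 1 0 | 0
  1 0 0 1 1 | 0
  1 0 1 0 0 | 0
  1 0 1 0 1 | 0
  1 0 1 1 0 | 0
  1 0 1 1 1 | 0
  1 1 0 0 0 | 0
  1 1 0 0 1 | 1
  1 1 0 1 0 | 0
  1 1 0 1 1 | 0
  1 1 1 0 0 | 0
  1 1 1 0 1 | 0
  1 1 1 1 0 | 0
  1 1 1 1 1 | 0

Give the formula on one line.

(~d & (~c & (e & a)))

  ~d = 11001100110011001100110011001100
  ~c = 11110000111100001111000011110000
  (e & a) = 00000000000000000101010101010101
  (~c & (e & a)) = 00000000000000000101000001010000
  (~d & (~c & (e & a))) = 00000000000000000100000001000000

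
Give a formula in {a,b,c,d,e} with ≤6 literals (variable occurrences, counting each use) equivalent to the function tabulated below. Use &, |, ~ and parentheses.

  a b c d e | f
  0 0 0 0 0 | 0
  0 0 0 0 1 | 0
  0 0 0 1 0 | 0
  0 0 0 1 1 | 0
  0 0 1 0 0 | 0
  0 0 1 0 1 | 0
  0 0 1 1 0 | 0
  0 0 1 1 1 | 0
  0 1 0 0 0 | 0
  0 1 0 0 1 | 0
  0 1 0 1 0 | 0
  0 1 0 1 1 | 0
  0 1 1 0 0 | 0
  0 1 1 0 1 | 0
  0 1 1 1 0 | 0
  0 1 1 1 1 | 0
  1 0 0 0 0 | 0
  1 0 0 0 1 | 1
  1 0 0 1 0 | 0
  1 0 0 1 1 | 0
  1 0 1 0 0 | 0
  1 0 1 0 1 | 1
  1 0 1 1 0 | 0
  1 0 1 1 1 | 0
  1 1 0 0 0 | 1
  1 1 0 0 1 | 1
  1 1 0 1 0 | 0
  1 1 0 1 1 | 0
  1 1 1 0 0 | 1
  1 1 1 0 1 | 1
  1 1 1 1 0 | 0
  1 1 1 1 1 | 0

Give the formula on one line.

((~d & a) & ((~c | a) & (b | e)))

  ~d = 11001100110011001100110011001100
  (~d & a) = 00000000000000001100110011001100
  ~c = 11110000111100001111000011110000
  (~c | a) = 11110000111100001111111111111111
  (b | e) = 01010101111111110101010111111111
  ((~c | a) & (b | e)) = 01010000111100000101010111111111
  ((~d & a) & ((~c | a) & (b | e))) = 00000000000000000100010011001100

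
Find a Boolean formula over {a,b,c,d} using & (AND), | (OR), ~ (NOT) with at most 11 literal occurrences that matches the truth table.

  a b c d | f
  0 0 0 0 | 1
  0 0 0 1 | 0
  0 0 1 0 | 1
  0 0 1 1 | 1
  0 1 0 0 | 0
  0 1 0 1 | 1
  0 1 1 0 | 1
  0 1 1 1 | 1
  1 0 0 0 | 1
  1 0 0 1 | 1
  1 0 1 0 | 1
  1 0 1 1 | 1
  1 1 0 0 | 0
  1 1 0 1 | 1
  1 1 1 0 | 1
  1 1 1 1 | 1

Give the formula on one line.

((c | ((a | b) & d)) | ((~d | (b & (~c & d))) & ~b))

  (a | b) = 0000111111111111
  ((a | b) & d) = 0000010101010101
  (c | ((a | b) & d)) = 0011011101110111
  ~d = 1010101010101010
  ~c = 1100110011001100
  (~c & d) = 0100010001000100
  (b & (~c & d)) = 0000010000000100
  (~d | (b & (~c & d))) = 1010111010101110
  ~b = 1111000011110000
  ((~d | (b & (~c & d))) & ~b) = 1010000010100000
  ((c | ((a | b) & d)) | ((~d | (b & (~c & d))) & ~b)) = 1011011111110111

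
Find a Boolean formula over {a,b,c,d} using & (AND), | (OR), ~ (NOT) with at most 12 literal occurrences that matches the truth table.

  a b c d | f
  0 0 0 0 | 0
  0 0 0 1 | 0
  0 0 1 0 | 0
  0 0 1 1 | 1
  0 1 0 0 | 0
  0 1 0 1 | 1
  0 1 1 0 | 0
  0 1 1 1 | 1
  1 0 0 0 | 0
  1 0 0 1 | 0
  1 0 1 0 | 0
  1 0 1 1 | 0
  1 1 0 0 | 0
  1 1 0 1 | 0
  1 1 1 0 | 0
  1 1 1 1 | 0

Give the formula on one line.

  ~a = 1111111100000000
  ~c = 1100110011001100
  (a | b) = 0000111111111111
  (~c | (a | b)) = 1100111111111111
  ((~c | (a | b)) | d) = 1101111111111111
  (~a & ((~c | (a | b)) | d)) = 1101111100000000
  (b | c) = 0011111100111111
  ~b = 1111000011110000
  (d | ~b) = 1111010111110101
  ((b | c) & (d | ~b)) = 0011010100110101
  ((~a & ((~c | (a | b)) | d)) & ((b | c) & (d | ~b))) = 0001010100000000

((~a & ((~c | (a | b)) | d)) & ((b | c) & (d | ~b)))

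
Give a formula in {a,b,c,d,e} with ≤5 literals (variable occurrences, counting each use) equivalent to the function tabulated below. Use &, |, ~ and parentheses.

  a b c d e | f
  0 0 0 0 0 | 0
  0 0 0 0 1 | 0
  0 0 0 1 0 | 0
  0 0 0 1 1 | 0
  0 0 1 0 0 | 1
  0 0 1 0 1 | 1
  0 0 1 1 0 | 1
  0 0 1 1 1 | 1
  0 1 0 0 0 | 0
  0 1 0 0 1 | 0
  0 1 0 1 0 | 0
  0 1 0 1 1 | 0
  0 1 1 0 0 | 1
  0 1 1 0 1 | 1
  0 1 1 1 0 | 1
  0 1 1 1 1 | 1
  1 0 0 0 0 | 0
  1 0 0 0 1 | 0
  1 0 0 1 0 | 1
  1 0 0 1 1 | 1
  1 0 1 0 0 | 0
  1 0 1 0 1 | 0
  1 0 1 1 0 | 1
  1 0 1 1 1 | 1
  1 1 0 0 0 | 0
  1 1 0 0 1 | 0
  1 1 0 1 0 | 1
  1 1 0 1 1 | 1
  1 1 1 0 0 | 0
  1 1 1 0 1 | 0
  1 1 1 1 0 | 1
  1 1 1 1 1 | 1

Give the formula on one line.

((d & a) | (c & ~a))

  (d & a) = 00000000000000000011001100110011
  ~a = 11111111111111110000000000000000
  (c & ~a) = 00001111000011110000000000000000
  ((d & a) | (c & ~a)) = 00001111000011110011001100110011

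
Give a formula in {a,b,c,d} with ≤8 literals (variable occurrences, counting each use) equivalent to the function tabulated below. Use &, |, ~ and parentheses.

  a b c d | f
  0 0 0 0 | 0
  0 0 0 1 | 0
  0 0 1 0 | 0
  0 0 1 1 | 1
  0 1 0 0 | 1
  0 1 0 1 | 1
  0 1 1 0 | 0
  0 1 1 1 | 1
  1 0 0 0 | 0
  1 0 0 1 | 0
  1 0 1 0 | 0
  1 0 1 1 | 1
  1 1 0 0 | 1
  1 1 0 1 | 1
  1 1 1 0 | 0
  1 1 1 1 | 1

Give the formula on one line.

  ~c = 1100110011001100
  (~c | d) = 1101110111011101
  ~b = 1111000011110000
  (c & d) = 0001000100010001
  (~b & (c & d)) = 0001000000010000
  (b | (~b & (c & d))) = 0001111100011111
  ((~c | d) & (b | (~b & (c & d)))) = 0001110100011101

((~c | d) & (b | (~b & (c & d))))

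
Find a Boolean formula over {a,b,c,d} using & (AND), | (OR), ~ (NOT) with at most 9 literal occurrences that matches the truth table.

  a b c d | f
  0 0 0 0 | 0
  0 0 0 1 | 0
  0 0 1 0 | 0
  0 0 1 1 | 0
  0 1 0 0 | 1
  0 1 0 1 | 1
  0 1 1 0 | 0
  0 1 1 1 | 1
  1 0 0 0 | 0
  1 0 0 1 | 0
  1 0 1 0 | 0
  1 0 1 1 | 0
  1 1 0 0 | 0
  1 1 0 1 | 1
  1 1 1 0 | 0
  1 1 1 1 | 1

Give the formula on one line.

((d | ((~b & d) | (~c & ~a))) & b)

  ~b = 1111000011110000
  (~b & d) = 0101000001010000
  ~c = 1100110011001100
  ~a = 1111111100000000
  (~c & ~a) = 1100110000000000
  ((~b & d) | (~c & ~a)) = 1101110001010000
  (d | ((~b & d) | (~c & ~a))) = 1101110101010101
  ((d | ((~b & d) | (~c & ~a))) & b) = 0000110100000101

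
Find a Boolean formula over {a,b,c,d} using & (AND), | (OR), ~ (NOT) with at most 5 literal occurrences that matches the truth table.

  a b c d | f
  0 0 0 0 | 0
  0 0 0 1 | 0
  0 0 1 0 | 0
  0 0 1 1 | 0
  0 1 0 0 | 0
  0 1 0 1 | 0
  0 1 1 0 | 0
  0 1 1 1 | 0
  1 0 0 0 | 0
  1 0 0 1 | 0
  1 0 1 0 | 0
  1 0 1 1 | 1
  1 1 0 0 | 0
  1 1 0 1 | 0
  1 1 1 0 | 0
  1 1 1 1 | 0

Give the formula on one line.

(((c & d) & ~b) & a)

  (c & d) = 0001000100010001
  ~b = 1111000011110000
  ((c & d) & ~b) = 0001000000010000
  (((c & d) & ~b) & a) = 0000000000010000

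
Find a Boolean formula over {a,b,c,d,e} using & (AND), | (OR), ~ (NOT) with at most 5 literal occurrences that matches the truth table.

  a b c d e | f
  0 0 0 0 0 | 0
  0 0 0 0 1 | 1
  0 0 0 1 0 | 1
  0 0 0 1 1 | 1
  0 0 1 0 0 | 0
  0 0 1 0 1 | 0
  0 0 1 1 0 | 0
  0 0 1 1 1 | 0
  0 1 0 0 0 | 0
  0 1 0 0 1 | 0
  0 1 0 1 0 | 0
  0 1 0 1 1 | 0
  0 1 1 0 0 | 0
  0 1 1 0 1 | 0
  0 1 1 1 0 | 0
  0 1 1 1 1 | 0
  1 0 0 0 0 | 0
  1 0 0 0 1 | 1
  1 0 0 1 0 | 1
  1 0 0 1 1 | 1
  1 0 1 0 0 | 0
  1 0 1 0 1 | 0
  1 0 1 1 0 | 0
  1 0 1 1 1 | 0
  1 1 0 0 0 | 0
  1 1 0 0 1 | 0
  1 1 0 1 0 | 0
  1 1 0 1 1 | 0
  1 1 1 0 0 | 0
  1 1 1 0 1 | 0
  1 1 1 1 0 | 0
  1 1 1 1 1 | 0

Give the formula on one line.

  ~b = 11111111000000001111111100000000
  (e & ~b) = 01010101000000000101010100000000
  (d | (e & ~b)) = 01110111001100110111011100110011
  ~c = 11110000111100001111000011110000
  (~c & ~b) = 11110000000000001111000000000000
  ((d | (e & ~b)) & (~c & ~b)) = 01110000000000000111000000000000

((d | (e & ~b)) & (~c & ~b))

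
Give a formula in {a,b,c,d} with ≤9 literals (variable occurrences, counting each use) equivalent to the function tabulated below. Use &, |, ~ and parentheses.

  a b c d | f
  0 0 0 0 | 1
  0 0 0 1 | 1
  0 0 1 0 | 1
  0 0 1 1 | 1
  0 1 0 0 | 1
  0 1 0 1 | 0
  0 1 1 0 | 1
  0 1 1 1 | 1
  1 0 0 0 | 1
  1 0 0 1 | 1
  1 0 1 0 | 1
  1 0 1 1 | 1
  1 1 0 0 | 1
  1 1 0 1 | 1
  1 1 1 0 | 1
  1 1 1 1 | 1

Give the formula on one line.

(((c | ~d) | (~d | ~b)) | ((~b & c) | a))

  ~d = 1010101010101010
  (c | ~d) = 1011101110111011
  ~b = 1111000011110000
  (~d | ~b) = 1111101011111010
  ((c | ~d) | (~d | ~b)) = 1111101111111011
  (~b & c) = 0011000000110000
  ((~b & c) | a) = 0011000011111111
  (((c | ~d) | (~d | ~b)) | ((~b & c) | a)) = 1111101111111111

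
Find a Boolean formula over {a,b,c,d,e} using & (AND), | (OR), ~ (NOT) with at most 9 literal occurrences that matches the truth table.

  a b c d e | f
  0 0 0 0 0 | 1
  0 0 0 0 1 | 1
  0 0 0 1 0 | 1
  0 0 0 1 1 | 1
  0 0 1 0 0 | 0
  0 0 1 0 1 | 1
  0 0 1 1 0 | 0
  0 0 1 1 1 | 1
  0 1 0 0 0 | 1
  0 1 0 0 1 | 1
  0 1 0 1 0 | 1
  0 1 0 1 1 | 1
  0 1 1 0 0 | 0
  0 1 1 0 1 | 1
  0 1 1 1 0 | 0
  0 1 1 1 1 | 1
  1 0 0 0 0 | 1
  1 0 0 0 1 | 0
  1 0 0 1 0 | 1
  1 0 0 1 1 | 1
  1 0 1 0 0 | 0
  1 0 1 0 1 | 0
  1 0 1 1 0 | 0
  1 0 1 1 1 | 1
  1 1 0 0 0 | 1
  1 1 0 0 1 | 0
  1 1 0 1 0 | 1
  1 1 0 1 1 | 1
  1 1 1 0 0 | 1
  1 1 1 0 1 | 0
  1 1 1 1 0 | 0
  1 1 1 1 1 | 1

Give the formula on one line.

  ~e = 10101010101010101010101010101010
  ~a = 11111111111111110000000000000000
  (~e | ~a) = 11111111111111111010101010101010
  ((~e | ~a) | d) = 11111111111111111011101110111011
  ~c = 11110000111100001111000011110000
  (~c | e) = 11110101111101011111010111110101
  ~d = 11001100110011001100110011001100
  (a & ~d) = 00000000000000001100110011001100
  (b & (a & ~d)) = 00000000000000000000000011001100
  (~c | (b & (a & ~d))) = 11110000111100001111000011111100
  ((~c | e) | (~c | (b & (a & ~d)))) = 11110101111101011111010111111101
  (((~e | ~a) | d) & ((~c | e) | (~c | (b & (a & ~d))))) = 11110101111101011011000110111001

(((~e | ~a) | d) & ((~c | e) | (~c | (b & (a & ~d)))))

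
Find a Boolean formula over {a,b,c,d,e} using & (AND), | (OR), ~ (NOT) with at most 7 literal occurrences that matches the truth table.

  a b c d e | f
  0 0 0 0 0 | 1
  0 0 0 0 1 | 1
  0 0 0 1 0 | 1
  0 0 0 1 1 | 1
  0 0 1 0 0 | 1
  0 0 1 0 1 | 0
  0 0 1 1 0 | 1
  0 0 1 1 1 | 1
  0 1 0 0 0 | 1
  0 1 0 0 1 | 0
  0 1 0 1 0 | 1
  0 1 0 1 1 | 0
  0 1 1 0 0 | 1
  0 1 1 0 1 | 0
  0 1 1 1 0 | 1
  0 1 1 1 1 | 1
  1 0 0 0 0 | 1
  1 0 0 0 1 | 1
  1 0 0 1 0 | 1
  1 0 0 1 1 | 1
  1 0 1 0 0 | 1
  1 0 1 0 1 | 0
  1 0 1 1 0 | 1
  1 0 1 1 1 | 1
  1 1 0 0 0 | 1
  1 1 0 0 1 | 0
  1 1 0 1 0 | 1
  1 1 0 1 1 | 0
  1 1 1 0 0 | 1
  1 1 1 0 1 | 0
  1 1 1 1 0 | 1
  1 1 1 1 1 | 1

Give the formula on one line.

  ~c = 11110000111100001111000011110000
  ~e = 10101010101010101010101010101010
  (~c | ~e) = 11111010111110101111101011111010
  (d | (~c | ~e)) = 11111011111110111111101111111011
  ((d | (~c | ~e)) & c) = 00001011000010110000101100001011
  ~b = 11111111000000001111111100000000
  (~b | ~e) = 11111111101010101111111110101010
  ((~b | ~e) & ~c) = 11110000101000001111000010100000
  (((d | (~c | ~e)) & c) | ((~b | ~e) & ~c)) = 11111011101010111111101110101011

(((d | (~c | ~e)) & c) | ((~b | ~e) & ~c))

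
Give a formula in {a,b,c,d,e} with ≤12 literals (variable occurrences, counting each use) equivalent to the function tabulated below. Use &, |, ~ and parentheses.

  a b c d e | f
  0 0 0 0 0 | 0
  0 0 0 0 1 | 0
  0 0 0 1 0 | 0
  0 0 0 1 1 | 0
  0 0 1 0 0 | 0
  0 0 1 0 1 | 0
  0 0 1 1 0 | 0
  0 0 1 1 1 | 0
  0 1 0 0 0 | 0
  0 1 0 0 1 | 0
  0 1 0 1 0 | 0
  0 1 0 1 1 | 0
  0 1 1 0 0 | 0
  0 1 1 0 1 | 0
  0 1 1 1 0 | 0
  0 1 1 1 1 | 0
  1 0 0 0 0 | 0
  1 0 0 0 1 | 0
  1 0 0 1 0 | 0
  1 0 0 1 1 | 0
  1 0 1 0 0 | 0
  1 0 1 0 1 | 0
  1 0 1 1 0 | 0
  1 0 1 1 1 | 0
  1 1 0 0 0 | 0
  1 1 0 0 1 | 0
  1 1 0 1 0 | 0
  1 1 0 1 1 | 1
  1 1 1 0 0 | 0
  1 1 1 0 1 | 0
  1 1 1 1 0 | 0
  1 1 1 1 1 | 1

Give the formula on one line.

  ~e = 10101010101010101010101010101010
  (~e | a) = 10101010101010101111111111111111
  (d & (~e | a)) = 00100010001000100011001100110011
  ~c = 11110000111100001111000011110000
  (~c | d) = 11110011111100111111001111110011
  ~b = 11111111000000001111111100000000
  (~b | a) = 11111111000000001111111111111111
  ((~c | d) & (~b | a)) = 11110011000000001111001111110011
  ((d & (~e | a)) & ((~c | d) & (~b | a))) = 00100010000000000011001100110011
  (e & b) = 00000000010101010000000001010101
  (((d & (~e | a)) & ((~c | d) & (~b | a))) & (e & b)) = 00000000000000000000000000010001

(((d & (~e | a)) & ((~c | d) & (~b | a))) & (e & b))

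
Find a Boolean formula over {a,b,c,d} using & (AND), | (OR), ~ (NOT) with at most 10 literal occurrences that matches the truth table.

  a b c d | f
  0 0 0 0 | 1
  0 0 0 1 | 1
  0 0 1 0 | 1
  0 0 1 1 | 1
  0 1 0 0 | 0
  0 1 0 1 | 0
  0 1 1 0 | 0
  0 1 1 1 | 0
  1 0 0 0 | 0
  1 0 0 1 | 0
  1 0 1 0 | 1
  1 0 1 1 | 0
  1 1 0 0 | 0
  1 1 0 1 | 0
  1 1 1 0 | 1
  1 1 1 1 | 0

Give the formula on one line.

(((~b | a) & ((~a | c) & ~d)) | (~a & ~b))

  ~b = 1111000011110000
  (~b | a) = 1111000011111111
  ~a = 1111111100000000
  (~a | c) = 1111111100110011
  ~d = 1010101010101010
  ((~a | c) & ~d) = 1010101000100010
  ((~b | a) & ((~a | c) & ~d)) = 1010000000100010
  (~a & ~b) = 1111000000000000
  (((~b | a) & ((~a | c) & ~d)) | (~a & ~b)) = 1111000000100010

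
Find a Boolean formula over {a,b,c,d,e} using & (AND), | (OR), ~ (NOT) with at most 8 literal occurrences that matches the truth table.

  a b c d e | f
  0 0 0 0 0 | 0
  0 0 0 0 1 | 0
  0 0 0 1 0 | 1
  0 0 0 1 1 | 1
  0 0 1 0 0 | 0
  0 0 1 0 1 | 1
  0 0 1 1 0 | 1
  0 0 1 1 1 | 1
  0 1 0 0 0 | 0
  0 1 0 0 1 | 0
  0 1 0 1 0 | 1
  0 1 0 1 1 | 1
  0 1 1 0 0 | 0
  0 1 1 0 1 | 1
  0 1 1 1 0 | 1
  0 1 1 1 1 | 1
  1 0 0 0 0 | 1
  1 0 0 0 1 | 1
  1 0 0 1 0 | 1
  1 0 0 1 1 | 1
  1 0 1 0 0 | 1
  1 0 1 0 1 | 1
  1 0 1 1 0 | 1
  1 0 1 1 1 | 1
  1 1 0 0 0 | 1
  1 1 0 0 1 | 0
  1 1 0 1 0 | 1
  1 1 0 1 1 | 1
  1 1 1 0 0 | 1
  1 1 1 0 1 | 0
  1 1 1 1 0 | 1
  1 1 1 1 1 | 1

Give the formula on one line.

((c & (~a & e)) | ((a & ((~a | ~b) | ~e)) | d))

  ~a = 11111111111111110000000000000000
  (~a & e) = 01010101010101010000000000000000
  (c & (~a & e)) = 00000101000001010000000000000000
  ~b = 11111111000000001111111100000000
  (~a | ~b) = 11111111111111111111111100000000
  ~e = 10101010101010101010101010101010
  ((~a | ~b) | ~e) = 11111111111111111111111110101010
  (a & ((~a | ~b) | ~e)) = 00000000000000001111111110101010
  ((a & ((~a | ~b) | ~e)) | d) = 00110011001100111111111110111011
  ((c & (~a & e)) | ((a & ((~a | ~b) | ~e)) | d)) = 00110111001101111111111110111011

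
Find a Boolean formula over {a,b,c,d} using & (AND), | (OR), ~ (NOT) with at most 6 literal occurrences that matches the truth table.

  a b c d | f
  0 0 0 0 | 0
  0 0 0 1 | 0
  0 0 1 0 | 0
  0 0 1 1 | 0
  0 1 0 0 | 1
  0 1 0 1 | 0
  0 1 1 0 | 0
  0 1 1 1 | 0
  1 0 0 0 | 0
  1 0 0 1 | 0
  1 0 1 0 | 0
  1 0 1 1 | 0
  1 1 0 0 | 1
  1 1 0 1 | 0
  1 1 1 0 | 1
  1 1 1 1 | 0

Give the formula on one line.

(((c & ~b) | ~d) & ((a | ~c) & b))

  ~b = 1111000011110000
  (c & ~b) = 0011000000110000
  ~d = 1010101010101010
  ((c & ~b) | ~d) = 1011101010111010
  ~c = 1100110011001100
  (a | ~c) = 1100110011111111
  ((a | ~c) & b) = 0000110000001111
  (((c & ~b) | ~d) & ((a | ~c) & b)) = 0000100000001010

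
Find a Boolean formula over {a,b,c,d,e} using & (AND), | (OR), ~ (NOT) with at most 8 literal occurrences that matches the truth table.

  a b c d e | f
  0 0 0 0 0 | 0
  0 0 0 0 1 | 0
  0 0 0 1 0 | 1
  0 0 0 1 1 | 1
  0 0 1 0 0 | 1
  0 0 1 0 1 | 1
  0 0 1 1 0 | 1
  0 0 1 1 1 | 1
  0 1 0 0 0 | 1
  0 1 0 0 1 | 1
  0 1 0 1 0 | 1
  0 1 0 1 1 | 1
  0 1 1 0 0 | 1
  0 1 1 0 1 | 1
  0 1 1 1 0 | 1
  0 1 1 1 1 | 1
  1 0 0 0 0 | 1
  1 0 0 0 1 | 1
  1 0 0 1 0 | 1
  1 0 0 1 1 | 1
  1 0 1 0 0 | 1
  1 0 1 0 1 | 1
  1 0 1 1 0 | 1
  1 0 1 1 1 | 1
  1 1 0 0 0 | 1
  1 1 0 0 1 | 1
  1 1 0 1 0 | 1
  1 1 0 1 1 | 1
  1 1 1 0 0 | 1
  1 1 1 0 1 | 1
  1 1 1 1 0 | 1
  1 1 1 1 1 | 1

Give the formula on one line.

(((c | b) | d) | (a | d))

  (c | b) = 00001111111111110000111111111111
  ((c | b) | d) = 00111111111111110011111111111111
  (a | d) = 00110011001100111111111111111111
  (((c | b) | d) | (a | d)) = 00111111111111111111111111111111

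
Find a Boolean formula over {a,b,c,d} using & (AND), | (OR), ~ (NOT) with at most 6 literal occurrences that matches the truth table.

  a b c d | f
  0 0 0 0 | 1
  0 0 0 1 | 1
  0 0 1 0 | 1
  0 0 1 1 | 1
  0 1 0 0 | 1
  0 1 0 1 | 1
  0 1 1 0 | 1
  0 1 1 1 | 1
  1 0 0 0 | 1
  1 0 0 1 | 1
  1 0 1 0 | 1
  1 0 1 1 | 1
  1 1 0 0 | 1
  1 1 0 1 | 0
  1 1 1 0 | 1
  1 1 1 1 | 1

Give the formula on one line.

((c | ~b) | (~a | ~d))

  ~b = 1111000011110000
  (c | ~b) = 1111001111110011
  ~a = 1111111100000000
  ~d = 1010101010101010
  (~a | ~d) = 1111111110101010
  ((c | ~b) | (~a | ~d)) = 1111111111111011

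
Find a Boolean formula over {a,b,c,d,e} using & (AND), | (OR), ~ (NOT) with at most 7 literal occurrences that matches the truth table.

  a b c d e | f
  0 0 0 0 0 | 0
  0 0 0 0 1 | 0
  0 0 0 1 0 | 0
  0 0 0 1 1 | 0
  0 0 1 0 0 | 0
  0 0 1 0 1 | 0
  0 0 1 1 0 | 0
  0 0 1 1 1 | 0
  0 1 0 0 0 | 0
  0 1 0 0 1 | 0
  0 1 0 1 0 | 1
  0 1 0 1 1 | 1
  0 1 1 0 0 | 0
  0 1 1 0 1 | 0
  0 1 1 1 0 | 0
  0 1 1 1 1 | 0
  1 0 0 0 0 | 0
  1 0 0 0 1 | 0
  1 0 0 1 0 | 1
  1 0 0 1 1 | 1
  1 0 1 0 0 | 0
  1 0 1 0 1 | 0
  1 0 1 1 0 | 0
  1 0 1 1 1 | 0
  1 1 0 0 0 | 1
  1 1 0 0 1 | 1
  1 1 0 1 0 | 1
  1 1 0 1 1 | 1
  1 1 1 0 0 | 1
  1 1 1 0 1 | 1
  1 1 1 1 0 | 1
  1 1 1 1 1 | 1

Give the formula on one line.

((b & ((d & ~c) | a)) | ((a & d) & ~c))

  ~c = 11110000111100001111000011110000
  (d & ~c) = 00110000001100000011000000110000
  ((d & ~c) | a) = 00110000001100001111111111111111
  (b & ((d & ~c) | a)) = 00000000001100000000000011111111
  (a & d) = 00000000000000000011001100110011
  ((a & d) & ~c) = 00000000000000000011000000110000
  ((b & ((d & ~c) | a)) | ((a & d) & ~c)) = 00000000001100000011000011111111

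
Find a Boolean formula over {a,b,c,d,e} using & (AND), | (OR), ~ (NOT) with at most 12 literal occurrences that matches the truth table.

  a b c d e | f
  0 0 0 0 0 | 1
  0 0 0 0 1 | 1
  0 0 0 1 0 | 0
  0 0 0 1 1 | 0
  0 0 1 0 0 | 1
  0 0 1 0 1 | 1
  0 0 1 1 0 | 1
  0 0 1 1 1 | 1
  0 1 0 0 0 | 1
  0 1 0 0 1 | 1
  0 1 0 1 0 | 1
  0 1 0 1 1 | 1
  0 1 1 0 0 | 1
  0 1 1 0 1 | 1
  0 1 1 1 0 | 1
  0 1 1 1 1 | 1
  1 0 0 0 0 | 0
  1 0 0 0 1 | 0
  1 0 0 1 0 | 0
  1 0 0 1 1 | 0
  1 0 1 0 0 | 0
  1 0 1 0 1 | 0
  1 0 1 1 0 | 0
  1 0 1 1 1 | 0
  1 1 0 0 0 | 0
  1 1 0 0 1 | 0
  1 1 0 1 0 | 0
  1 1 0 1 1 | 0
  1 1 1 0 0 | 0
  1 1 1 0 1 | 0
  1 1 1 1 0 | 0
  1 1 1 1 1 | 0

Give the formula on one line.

(((~a & (c | ~d)) | ((b & ((e | d) | c)) & ~c)) & ~a)

  ~a = 11111111111111110000000000000000
  ~d = 11001100110011001100110011001100
  (c | ~d) = 11001111110011111100111111001111
  (~a & (c | ~d)) = 11001111110011110000000000000000
  (e | d) = 01110111011101110111011101110111
  ((e | d) | c) = 01111111011111110111111101111111
  (b & ((e | d) | c)) = 00000000011111110000000001111111
  ~c = 11110000111100001111000011110000
  ((b & ((e | d) | c)) & ~c) = 00000000011100000000000001110000
  ((~a & (c | ~d)) | ((b & ((e | d) | c)) & ~c)) = 11001111111111110000000001110000
  (((~a & (c | ~d)) | ((b & ((e | d) | c)) & ~c)) & ~a) = 11001111111111110000000000000000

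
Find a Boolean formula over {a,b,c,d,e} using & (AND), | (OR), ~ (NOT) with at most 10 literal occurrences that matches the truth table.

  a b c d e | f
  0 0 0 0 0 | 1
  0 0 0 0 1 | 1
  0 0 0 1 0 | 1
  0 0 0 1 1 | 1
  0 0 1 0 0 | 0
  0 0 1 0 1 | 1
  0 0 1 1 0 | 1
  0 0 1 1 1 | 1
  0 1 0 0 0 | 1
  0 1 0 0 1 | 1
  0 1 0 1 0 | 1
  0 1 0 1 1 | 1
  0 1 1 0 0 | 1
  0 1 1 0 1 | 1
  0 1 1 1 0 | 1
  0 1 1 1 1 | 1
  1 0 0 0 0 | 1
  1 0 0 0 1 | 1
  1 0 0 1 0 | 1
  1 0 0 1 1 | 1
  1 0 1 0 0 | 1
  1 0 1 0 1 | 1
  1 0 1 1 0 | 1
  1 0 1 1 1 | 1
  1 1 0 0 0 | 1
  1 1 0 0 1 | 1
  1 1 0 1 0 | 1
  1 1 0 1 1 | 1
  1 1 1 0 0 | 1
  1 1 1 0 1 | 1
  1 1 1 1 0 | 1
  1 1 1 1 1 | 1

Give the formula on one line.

  ~a = 11111111111111110000000000000000
  (~a & c) = 00001111000011110000000000000000
  (b & (~a & c)) = 00000000000011110000000000000000
  ~c = 11110000111100001111000011110000
  (~c | e) = 11110101111101011111010111110101
  ((b & (~a & c)) | (~c | e)) = 11110101111111111111010111110101
  (((b & (~a & c)) | (~c | e)) | a) = 11110101111111111111111111111111
  (d | (((b & (~a & c)) | (~c | e)) | a)) = 11110111111111111111111111111111

(d | (((b & (~a & c)) | (~c | e)) | a))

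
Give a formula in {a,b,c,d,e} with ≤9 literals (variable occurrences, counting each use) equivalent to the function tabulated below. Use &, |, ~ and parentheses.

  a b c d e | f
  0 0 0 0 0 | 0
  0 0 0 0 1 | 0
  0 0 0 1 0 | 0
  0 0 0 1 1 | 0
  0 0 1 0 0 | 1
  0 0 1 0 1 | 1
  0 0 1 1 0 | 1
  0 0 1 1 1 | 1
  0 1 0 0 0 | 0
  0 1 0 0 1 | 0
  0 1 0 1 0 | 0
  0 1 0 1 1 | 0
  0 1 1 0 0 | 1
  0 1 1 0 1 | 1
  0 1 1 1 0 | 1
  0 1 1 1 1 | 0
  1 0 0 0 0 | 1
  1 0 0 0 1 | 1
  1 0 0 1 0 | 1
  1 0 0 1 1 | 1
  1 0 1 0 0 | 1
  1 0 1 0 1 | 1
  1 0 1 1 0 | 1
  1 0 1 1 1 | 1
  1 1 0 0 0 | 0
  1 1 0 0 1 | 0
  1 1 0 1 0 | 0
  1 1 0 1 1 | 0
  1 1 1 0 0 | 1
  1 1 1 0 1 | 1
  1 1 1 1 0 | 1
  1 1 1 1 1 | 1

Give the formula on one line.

  ~d = 11001100110011001100110011001100
  (a | ~d) = 11001100110011001111111111111111
  ~b = 11111111000000001111111100000000
  ~e = 10101010101010101010101010101010
  (~b | ~e) = 11111111101010101111111110101010
  (c & (~b | ~e)) = 00001111000010100000111100001010
  ((a | ~d) | (c & (~b | ~e))) = 11001111110011101111111111111111
  (a & ~b) = 00000000000000001111111100000000
  ((a & ~b) | c) = 00001111000011111111111100001111
  (((a | ~d) | (c & (~b | ~e))) & ((a & ~b) | c)) = 00001111000011101111111100001111

(((a | ~d) | (c & (~b | ~e))) & ((a & ~b) | c))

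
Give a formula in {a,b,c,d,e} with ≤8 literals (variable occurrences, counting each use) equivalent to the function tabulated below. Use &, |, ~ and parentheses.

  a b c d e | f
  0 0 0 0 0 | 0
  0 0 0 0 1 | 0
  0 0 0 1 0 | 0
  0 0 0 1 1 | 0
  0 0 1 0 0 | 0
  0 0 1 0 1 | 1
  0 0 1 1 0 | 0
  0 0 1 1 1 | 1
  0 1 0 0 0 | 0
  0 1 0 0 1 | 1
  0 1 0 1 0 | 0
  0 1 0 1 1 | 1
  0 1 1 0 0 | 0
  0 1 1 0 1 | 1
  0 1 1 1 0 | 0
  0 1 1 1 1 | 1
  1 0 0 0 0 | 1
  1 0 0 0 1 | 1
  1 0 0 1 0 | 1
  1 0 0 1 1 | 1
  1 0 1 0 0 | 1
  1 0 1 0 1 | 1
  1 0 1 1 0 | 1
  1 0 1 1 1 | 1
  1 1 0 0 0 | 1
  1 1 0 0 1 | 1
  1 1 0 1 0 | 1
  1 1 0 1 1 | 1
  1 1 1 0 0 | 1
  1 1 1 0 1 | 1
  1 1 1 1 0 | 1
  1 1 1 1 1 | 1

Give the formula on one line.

  (e & c) = 00000101000001010000010100000101
  (e & b) = 00000000010101010000000001010101
  (a | (e & b)) = 00000000010101011111111111111111
  ((e & c) | (a | (e & b))) = 00000101010101011111111111111111

((e & c) | (a | (e & b)))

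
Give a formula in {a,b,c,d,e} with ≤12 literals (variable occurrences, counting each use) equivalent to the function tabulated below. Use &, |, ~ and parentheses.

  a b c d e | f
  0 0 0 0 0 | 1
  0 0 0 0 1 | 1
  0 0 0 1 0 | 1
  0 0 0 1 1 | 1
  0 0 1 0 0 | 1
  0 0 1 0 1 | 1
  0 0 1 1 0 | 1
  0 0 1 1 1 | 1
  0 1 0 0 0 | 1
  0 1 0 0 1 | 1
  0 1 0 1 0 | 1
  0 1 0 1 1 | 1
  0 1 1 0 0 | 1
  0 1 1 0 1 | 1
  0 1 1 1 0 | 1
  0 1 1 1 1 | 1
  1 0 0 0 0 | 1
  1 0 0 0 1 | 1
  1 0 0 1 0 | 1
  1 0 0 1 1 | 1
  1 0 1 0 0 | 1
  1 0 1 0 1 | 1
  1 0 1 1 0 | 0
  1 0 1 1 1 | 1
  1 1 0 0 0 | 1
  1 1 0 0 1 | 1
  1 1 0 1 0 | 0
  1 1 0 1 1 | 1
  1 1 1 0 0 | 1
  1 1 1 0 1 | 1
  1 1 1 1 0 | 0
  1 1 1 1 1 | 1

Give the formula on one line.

  ~d = 11001100110011001100110011001100
  (~d | e) = 11011101110111011101110111011101
  ~a = 11111111111111110000000000000000
  (~a | ~d) = 11111111111111111100110011001100
  ~e = 10101010101010101010101010101010
  ~c = 11110000111100001111000011110000
  (~e & ~c) = 10100000101000001010000010100000
  (d | c) = 00111111001111110011111100111111
  ~b = 11111111000000001111111100000000
  ((d | c) & ~b) = 00111111000000000011111100000000
  ((~e & ~c) & ((d | c) & ~b)) = 00100000000000000010000000000000
  ((~a | ~d) | ((~e & ~c) & ((d | c) & ~b))) = 11111111111111111110110011001100
  ((~d | e) | ((~a | ~d) | ((~e & ~c) & ((d | c) & ~b)))) = 11111111111111111111110111011101

((~d | e) | ((~a | ~d) | ((~e & ~c) & ((d | c) & ~b))))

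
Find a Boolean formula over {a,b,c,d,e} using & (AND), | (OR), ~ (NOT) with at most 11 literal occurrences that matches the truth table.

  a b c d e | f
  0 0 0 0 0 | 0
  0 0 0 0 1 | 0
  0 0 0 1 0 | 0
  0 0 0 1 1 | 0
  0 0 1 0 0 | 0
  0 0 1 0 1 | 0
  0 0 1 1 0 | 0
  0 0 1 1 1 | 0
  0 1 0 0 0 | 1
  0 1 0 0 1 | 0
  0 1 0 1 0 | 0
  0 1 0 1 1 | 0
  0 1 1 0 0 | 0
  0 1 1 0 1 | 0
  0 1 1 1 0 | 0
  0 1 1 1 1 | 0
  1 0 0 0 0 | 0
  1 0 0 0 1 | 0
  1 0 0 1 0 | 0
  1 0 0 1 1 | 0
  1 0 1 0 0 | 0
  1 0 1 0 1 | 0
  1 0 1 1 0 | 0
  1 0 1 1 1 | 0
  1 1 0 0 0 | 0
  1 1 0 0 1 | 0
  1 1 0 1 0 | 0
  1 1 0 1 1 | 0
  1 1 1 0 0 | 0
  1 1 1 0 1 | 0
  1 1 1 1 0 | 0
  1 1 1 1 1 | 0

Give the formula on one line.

  ~c = 11110000111100001111000011110000
  ~a = 11111111111111110000000000000000
  (~a | e) = 11111111111111110101010101010101
  (~c & (~a | e)) = 11110000111100000101000001010000
  (e | (~c & (~a | e))) = 11110101111101010101010101010101
  ~d = 11001100110011001100110011001100
  ~e = 10101010101010101010101010101010
  (~d & ~e) = 10001000100010001000100010001000
  ((e | (~c & (~a | e))) & (~d & ~e)) = 10000000100000000000000000000000
  (b | c) = 00001111111111110000111111111111
  (((e | (~c & (~a | e))) & (~d & ~e)) & (b | c)) = 00000000100000000000000000000000

(((e | (~c & (~a | e))) & (~d & ~e)) & (b | c))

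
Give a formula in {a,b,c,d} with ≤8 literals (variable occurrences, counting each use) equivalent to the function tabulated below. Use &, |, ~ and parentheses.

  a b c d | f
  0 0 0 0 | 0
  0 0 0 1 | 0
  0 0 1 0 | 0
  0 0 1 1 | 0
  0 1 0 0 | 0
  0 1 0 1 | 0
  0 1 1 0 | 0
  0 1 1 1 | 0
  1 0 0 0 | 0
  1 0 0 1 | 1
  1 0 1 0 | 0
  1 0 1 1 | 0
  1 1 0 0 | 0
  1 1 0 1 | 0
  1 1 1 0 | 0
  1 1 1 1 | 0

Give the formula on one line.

((((~b | ~a) & (~c & d)) & ~b) & (a & ~c))

  ~b = 1111000011110000
  ~a = 1111111100000000
  (~b | ~a) = 1111111111110000
  ~c = 1100110011001100
  (~c & d) = 0100010001000100
  ((~b | ~a) & (~c & d)) = 0100010001000000
  (((~b | ~a) & (~c & d)) & ~b) = 0100000001000000
  (a & ~c) = 0000000011001100
  ((((~b | ~a) & (~c & d)) & ~b) & (a & ~c)) = 0000000001000000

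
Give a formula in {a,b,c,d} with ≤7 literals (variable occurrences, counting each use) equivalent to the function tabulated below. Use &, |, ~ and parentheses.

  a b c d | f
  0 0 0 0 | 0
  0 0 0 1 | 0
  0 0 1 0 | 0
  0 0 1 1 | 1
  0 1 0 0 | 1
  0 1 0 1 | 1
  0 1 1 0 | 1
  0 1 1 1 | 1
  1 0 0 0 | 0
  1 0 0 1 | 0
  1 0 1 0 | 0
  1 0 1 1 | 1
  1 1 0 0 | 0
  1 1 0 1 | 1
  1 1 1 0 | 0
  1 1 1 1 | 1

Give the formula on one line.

  (b & d) = 0000010100000101
  (d & c) = 0001000100010001
  ((b & d) | (d & c)) = 0001010100010101
  ~a = 1111111100000000
  (~a & b) = 0000111100000000
  (((b & d) | (d & c)) | (~a & b)) = 0001111100010101

(((b & d) | (d & c)) | (~a & b))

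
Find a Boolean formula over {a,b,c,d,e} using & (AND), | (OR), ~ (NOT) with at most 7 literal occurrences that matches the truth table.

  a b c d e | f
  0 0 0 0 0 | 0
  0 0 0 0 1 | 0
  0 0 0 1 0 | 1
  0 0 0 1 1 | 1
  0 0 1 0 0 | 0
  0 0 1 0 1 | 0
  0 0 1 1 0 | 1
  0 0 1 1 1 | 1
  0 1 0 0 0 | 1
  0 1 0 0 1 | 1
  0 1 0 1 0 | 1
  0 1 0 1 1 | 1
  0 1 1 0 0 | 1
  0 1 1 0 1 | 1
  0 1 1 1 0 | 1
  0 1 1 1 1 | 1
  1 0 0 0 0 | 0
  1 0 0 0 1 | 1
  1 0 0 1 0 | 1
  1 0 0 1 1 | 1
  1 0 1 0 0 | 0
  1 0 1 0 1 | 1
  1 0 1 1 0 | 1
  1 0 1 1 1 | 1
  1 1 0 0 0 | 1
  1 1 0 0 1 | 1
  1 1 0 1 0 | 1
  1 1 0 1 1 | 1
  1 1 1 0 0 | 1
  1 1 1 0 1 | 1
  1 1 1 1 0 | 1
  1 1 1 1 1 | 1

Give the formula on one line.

((b | (e & a)) | (d | ((a & b) & c)))

  (e & a) = 00000000000000000101010101010101
  (b | (e & a)) = 00000000111111110101010111111111
  (a & b) = 00000000000000000000000011111111
  ((a & b) & c) = 00000000000000000000000000001111
  (d | ((a & b) & c)) = 00110011001100110011001100111111
  ((b | (e & a)) | (d | ((a & b) & c))) = 00110011111111110111011111111111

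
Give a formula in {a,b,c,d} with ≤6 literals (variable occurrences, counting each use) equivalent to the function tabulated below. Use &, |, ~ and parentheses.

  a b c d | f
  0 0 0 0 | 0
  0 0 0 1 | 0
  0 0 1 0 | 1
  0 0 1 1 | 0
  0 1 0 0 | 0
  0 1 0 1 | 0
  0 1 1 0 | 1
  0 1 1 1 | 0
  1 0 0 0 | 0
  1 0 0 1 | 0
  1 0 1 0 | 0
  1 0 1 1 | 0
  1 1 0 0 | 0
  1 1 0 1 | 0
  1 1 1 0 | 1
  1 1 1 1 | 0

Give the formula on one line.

((c & ~d) & (d | (~d & (~a | b))))

  ~d = 1010101010101010
  (c & ~d) = 0010001000100010
  ~a = 1111111100000000
  (~a | b) = 1111111100001111
  (~d & (~a | b)) = 1010101000001010
  (d | (~d & (~a | b))) = 1111111101011111
  ((c & ~d) & (d | (~d & (~a | b)))) = 0010001000000010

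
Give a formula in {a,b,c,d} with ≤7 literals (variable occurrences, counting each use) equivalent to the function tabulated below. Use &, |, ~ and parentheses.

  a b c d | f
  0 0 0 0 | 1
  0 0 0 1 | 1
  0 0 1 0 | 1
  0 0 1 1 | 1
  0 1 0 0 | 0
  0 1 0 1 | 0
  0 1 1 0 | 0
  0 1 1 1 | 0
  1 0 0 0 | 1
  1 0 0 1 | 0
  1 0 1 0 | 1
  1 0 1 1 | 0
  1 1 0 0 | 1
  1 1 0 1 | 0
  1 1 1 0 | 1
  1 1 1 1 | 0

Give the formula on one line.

  ~b = 1111000011110000
  ~a = 1111111100000000
  (d & b) = 0000010100000101
  (~a | (d & b)) = 1111111100000101
  (~b & (~a | (d & b))) = 1111000000000000
  ~d = 1010101010101010
  (a & ~d) = 0000000010101010
  ((~b & (~a | (d & b))) | (a & ~d)) = 1111000010101010

((~b & (~a | (d & b))) | (a & ~d))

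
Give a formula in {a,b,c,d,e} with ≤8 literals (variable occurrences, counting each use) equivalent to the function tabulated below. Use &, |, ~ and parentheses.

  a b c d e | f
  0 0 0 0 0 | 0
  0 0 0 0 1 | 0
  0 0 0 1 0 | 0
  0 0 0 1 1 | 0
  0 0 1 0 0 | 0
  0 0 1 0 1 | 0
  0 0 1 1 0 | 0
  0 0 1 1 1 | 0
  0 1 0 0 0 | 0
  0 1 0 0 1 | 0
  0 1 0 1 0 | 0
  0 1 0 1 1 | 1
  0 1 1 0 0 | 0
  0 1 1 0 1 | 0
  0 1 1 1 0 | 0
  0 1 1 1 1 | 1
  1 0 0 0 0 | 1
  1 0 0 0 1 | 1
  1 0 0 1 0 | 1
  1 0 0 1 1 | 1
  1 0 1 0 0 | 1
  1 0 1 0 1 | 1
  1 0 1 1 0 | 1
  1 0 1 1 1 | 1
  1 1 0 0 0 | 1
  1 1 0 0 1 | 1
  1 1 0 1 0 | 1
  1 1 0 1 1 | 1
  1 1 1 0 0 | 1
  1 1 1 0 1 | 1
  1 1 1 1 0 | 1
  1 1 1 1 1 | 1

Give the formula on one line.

(a | ((b & d) & (~d | e)))

  (b & d) = 00000000001100110000000000110011
  ~d = 11001100110011001100110011001100
  (~d | e) = 11011101110111011101110111011101
  ((b & d) & (~d | e)) = 00000000000100010000000000010001
  (a | ((b & d) & (~d | e))) = 00000000000100011111111111111111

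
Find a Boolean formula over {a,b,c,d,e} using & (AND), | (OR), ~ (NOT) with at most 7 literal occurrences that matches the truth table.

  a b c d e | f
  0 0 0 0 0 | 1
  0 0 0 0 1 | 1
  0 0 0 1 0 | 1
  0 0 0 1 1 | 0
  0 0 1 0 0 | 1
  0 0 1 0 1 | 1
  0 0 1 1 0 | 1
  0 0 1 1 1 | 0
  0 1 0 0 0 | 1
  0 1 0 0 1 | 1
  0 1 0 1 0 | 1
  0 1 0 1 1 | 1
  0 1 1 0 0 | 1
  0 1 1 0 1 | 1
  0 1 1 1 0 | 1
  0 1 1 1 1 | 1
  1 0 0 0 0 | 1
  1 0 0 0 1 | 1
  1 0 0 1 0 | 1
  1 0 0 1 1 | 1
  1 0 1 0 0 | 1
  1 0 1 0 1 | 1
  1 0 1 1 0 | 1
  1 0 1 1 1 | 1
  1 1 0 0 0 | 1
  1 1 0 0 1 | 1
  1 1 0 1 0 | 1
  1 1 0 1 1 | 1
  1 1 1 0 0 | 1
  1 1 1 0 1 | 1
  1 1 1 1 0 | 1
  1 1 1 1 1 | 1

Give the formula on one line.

((b | ~e) | (a | ~d))

  ~e = 10101010101010101010101010101010
  (b | ~e) = 10101010111111111010101011111111
  ~d = 11001100110011001100110011001100
  (a | ~d) = 11001100110011001111111111111111
  ((b | ~e) | (a | ~d)) = 11101110111111111111111111111111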